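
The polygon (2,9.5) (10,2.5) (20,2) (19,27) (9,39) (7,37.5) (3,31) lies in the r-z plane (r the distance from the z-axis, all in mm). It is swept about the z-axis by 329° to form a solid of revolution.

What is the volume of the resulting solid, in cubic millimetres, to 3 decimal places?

Profile (r,z), 7 vertices: (2,9.5) (10,2.5) (20,2) (19,27) (9,39) (7,37.5) (3,31)
edge 0: (2,9.5)→(10,2.5)  cross = 2·2.5 − 10·9.5 = -90.0000; (r_i+r_j)·cross = 12·-90.0000 = -1080.0000
edge 1: (10,2.5)→(20,2)  cross = 10·2 − 20·2.5 = -30.0000; (r_i+r_j)·cross = 30·-30.0000 = -900.0000
edge 2: (20,2)→(19,27)  cross = 20·27 − 19·2 = 502.0000; (r_i+r_j)·cross = 39·502.0000 = 19578.0000
edge 3: (19,27)→(9,39)  cross = 19·39 − 9·27 = 498.0000; (r_i+r_j)·cross = 28·498.0000 = 13944.0000
edge 4: (9,39)→(7,37.5)  cross = 9·37.5 − 7·39 = 64.5000; (r_i+r_j)·cross = 16·64.5000 = 1032.0000
edge 5: (7,37.5)→(3,31)  cross = 7·31 − 3·37.5 = 104.5000; (r_i+r_j)·cross = 10·104.5000 = 1045.0000
edge 6: (3,31)→(2,9.5)  cross = 3·9.5 − 2·31 = -33.5000; (r_i+r_j)·cross = 5·-33.5000 = -167.5000
Σcross = 1015.5000 → A = |Σcross|/2 = 507.7500 mm²
Σ(r_i+r_j)·cross = 33451.5000 → first moment M = |Σ|/6 = 5575.2500
R_c = M/A = 5575.2500/507.7500 = 10.9803 mm
θ = 329° = 5.742133 rad
V = θ·R_c·A = 5.742133·10.9803·507.7500 = 32013.828 mm³

Volume = 32013.828 mm³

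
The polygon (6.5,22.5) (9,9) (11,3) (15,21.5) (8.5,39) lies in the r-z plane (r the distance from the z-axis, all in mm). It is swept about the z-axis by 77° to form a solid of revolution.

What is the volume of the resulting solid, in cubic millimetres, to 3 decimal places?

Volume = 2200.894 mm³

Profile (r,z), 5 vertices: (6.5,22.5) (9,9) (11,3) (15,21.5) (8.5,39)
edge 0: (6.5,22.5)→(9,9)  cross = 6.5·9 − 9·22.5 = -144.0000; (r_i+r_j)·cross = 15.5·-144.0000 = -2232.0000
edge 1: (9,9)→(11,3)  cross = 9·3 − 11·9 = -72.0000; (r_i+r_j)·cross = 20·-72.0000 = -1440.0000
edge 2: (11,3)→(15,21.5)  cross = 11·21.5 − 15·3 = 191.5000; (r_i+r_j)·cross = 26·191.5000 = 4979.0000
edge 3: (15,21.5)→(8.5,39)  cross = 15·39 − 8.5·21.5 = 402.2500; (r_i+r_j)·cross = 23.5·402.2500 = 9452.8750
edge 4: (8.5,39)→(6.5,22.5)  cross = 8.5·22.5 − 6.5·39 = -62.2500; (r_i+r_j)·cross = 15·-62.2500 = -933.7500
Σcross = 315.5000 → A = |Σcross|/2 = 157.7500 mm²
Σ(r_i+r_j)·cross = 9826.1250 → first moment M = |Σ|/6 = 1637.6875
R_c = M/A = 1637.6875/157.7500 = 10.3815 mm
θ = 77° = 1.343904 rad
V = θ·R_c·A = 1.343904·10.3815·157.7500 = 2200.894 mm³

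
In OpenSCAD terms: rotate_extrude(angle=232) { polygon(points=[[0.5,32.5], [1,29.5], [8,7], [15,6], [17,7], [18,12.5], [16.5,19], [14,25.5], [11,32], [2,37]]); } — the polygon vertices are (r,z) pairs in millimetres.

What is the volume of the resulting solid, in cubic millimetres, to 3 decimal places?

Volume = 12073.847 mm³

Profile (r,z), 10 vertices: (0.5,32.5) (1,29.5) (8,7) (15,6) (17,7) (18,12.5) (16.5,19) (14,25.5) (11,32) (2,37)
edge 0: (0.5,32.5)→(1,29.5)  cross = 0.5·29.5 − 1·32.5 = -17.7500; (r_i+r_j)·cross = 1.5·-17.7500 = -26.6250
edge 1: (1,29.5)→(8,7)  cross = 1·7 − 8·29.5 = -229.0000; (r_i+r_j)·cross = 9·-229.0000 = -2061.0000
edge 2: (8,7)→(15,6)  cross = 8·6 − 15·7 = -57.0000; (r_i+r_j)·cross = 23·-57.0000 = -1311.0000
edge 3: (15,6)→(17,7)  cross = 15·7 − 17·6 = 3.0000; (r_i+r_j)·cross = 32·3.0000 = 96.0000
edge 4: (17,7)→(18,12.5)  cross = 17·12.5 − 18·7 = 86.5000; (r_i+r_j)·cross = 35·86.5000 = 3027.5000
edge 5: (18,12.5)→(16.5,19)  cross = 18·19 − 16.5·12.5 = 135.7500; (r_i+r_j)·cross = 34.5·135.7500 = 4683.3750
edge 6: (16.5,19)→(14,25.5)  cross = 16.5·25.5 − 14·19 = 154.7500; (r_i+r_j)·cross = 30.5·154.7500 = 4719.8750
edge 7: (14,25.5)→(11,32)  cross = 14·32 − 11·25.5 = 167.5000; (r_i+r_j)·cross = 25·167.5000 = 4187.5000
edge 8: (11,32)→(2,37)  cross = 11·37 − 2·32 = 343.0000; (r_i+r_j)·cross = 13·343.0000 = 4459.0000
edge 9: (2,37)→(0.5,32.5)  cross = 2·32.5 − 0.5·37 = 46.5000; (r_i+r_j)·cross = 2.5·46.5000 = 116.2500
Σcross = 633.2500 → A = |Σcross|/2 = 316.6250 mm²
Σ(r_i+r_j)·cross = 17890.8750 → first moment M = |Σ|/6 = 2981.8125
R_c = M/A = 2981.8125/316.6250 = 9.4175 mm
θ = 232° = 4.049164 rad
V = θ·R_c·A = 4.049164·9.4175·316.6250 = 12073.847 mm³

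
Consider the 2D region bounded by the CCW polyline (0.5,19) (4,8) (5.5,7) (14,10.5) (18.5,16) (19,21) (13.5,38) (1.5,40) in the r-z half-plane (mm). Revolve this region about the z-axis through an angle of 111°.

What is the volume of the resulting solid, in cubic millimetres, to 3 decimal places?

Volume = 7874.542 mm³

Profile (r,z), 8 vertices: (0.5,19) (4,8) (5.5,7) (14,10.5) (18.5,16) (19,21) (13.5,38) (1.5,40)
edge 0: (0.5,19)→(4,8)  cross = 0.5·8 − 4·19 = -72.0000; (r_i+r_j)·cross = 4.5·-72.0000 = -324.0000
edge 1: (4,8)→(5.5,7)  cross = 4·7 − 5.5·8 = -16.0000; (r_i+r_j)·cross = 9.5·-16.0000 = -152.0000
edge 2: (5.5,7)→(14,10.5)  cross = 5.5·10.5 − 14·7 = -40.2500; (r_i+r_j)·cross = 19.5·-40.2500 = -784.8750
edge 3: (14,10.5)→(18.5,16)  cross = 14·16 − 18.5·10.5 = 29.7500; (r_i+r_j)·cross = 32.5·29.7500 = 966.8750
edge 4: (18.5,16)→(19,21)  cross = 18.5·21 − 19·16 = 84.5000; (r_i+r_j)·cross = 37.5·84.5000 = 3168.7500
edge 5: (19,21)→(13.5,38)  cross = 19·38 − 13.5·21 = 438.5000; (r_i+r_j)·cross = 32.5·438.5000 = 14251.2500
edge 6: (13.5,38)→(1.5,40)  cross = 13.5·40 − 1.5·38 = 483.0000; (r_i+r_j)·cross = 15·483.0000 = 7245.0000
edge 7: (1.5,40)→(0.5,19)  cross = 1.5·19 − 0.5·40 = 8.5000; (r_i+r_j)·cross = 2·8.5000 = 17.0000
Σcross = 916.0000 → A = |Σcross|/2 = 458.0000 mm²
Σ(r_i+r_j)·cross = 24388.0000 → first moment M = |Σ|/6 = 4064.6667
R_c = M/A = 4064.6667/458.0000 = 8.8748 mm
θ = 111° = 1.937315 rad
V = θ·R_c·A = 1.937315·8.8748·458.0000 = 7874.542 mm³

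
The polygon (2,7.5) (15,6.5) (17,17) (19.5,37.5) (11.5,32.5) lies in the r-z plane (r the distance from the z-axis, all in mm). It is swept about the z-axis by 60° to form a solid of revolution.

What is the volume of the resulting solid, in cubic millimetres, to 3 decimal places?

Profile (r,z), 5 vertices: (2,7.5) (15,6.5) (17,17) (19.5,37.5) (11.5,32.5)
edge 0: (2,7.5)→(15,6.5)  cross = 2·6.5 − 15·7.5 = -99.5000; (r_i+r_j)·cross = 17·-99.5000 = -1691.5000
edge 1: (15,6.5)→(17,17)  cross = 15·17 − 17·6.5 = 144.5000; (r_i+r_j)·cross = 32·144.5000 = 4624.0000
edge 2: (17,17)→(19.5,37.5)  cross = 17·37.5 − 19.5·17 = 306.0000; (r_i+r_j)·cross = 36.5·306.0000 = 11169.0000
edge 3: (19.5,37.5)→(11.5,32.5)  cross = 19.5·32.5 − 11.5·37.5 = 202.5000; (r_i+r_j)·cross = 31·202.5000 = 6277.5000
edge 4: (11.5,32.5)→(2,7.5)  cross = 11.5·7.5 − 2·32.5 = 21.2500; (r_i+r_j)·cross = 13.5·21.2500 = 286.8750
Σcross = 574.7500 → A = |Σcross|/2 = 287.3750 mm²
Σ(r_i+r_j)·cross = 20665.8750 → first moment M = |Σ|/6 = 3444.3125
R_c = M/A = 3444.3125/287.3750 = 11.9854 mm
θ = 60° = 1.047198 rad
V = θ·R_c·A = 1.047198·11.9854·287.3750 = 3606.876 mm³

Volume = 3606.876 mm³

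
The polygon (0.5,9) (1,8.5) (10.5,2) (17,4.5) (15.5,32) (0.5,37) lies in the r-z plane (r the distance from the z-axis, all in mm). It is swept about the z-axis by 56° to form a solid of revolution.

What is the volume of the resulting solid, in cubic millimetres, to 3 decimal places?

Profile (r,z), 6 vertices: (0.5,9) (1,8.5) (10.5,2) (17,4.5) (15.5,32) (0.5,37)
edge 0: (0.5,9)→(1,8.5)  cross = 0.5·8.5 − 1·9 = -4.7500; (r_i+r_j)·cross = 1.5·-4.7500 = -7.1250
edge 1: (1,8.5)→(10.5,2)  cross = 1·2 − 10.5·8.5 = -87.2500; (r_i+r_j)·cross = 11.5·-87.2500 = -1003.3750
edge 2: (10.5,2)→(17,4.5)  cross = 10.5·4.5 − 17·2 = 13.2500; (r_i+r_j)·cross = 27.5·13.2500 = 364.3750
edge 3: (17,4.5)→(15.5,32)  cross = 17·32 − 15.5·4.5 = 474.2500; (r_i+r_j)·cross = 32.5·474.2500 = 15413.1250
edge 4: (15.5,32)→(0.5,37)  cross = 15.5·37 − 0.5·32 = 557.5000; (r_i+r_j)·cross = 16·557.5000 = 8920.0000
edge 5: (0.5,37)→(0.5,9)  cross = 0.5·9 − 0.5·37 = -14.0000; (r_i+r_j)·cross = 1·-14.0000 = -14.0000
Σcross = 939.0000 → A = |Σcross|/2 = 469.5000 mm²
Σ(r_i+r_j)·cross = 23673.0000 → first moment M = |Σ|/6 = 3945.5000
R_c = M/A = 3945.5000/469.5000 = 8.4036 mm
θ = 56° = 0.977384 rad
V = θ·R_c·A = 0.977384·8.4036·469.5000 = 3856.270 mm³

Volume = 3856.270 mm³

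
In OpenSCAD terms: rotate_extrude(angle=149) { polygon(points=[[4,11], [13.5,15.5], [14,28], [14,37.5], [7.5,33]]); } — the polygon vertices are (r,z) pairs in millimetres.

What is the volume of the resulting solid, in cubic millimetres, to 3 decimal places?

Profile (r,z), 5 vertices: (4,11) (13.5,15.5) (14,28) (14,37.5) (7.5,33)
edge 0: (4,11)→(13.5,15.5)  cross = 4·15.5 − 13.5·11 = -86.5000; (r_i+r_j)·cross = 17.5·-86.5000 = -1513.7500
edge 1: (13.5,15.5)→(14,28)  cross = 13.5·28 − 14·15.5 = 161.0000; (r_i+r_j)·cross = 27.5·161.0000 = 4427.5000
edge 2: (14,28)→(14,37.5)  cross = 14·37.5 − 14·28 = 133.0000; (r_i+r_j)·cross = 28·133.0000 = 3724.0000
edge 3: (14,37.5)→(7.5,33)  cross = 14·33 − 7.5·37.5 = 180.7500; (r_i+r_j)·cross = 21.5·180.7500 = 3886.1250
edge 4: (7.5,33)→(4,11)  cross = 7.5·11 − 4·33 = -49.5000; (r_i+r_j)·cross = 11.5·-49.5000 = -569.2500
Σcross = 338.7500 → A = |Σcross|/2 = 169.3750 mm²
Σ(r_i+r_j)·cross = 9954.6250 → first moment M = |Σ|/6 = 1659.1042
R_c = M/A = 1659.1042/169.3750 = 9.7954 mm
θ = 149° = 2.600541 rad
V = θ·R_c·A = 2.600541·9.7954·169.3750 = 4314.568 mm³

Volume = 4314.568 mm³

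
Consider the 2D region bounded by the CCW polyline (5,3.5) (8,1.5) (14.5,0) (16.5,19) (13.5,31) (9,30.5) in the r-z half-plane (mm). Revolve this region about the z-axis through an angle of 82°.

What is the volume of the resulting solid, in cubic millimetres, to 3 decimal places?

Volume = 3989.983 mm³

Profile (r,z), 6 vertices: (5,3.5) (8,1.5) (14.5,0) (16.5,19) (13.5,31) (9,30.5)
edge 0: (5,3.5)→(8,1.5)  cross = 5·1.5 − 8·3.5 = -20.5000; (r_i+r_j)·cross = 13·-20.5000 = -266.5000
edge 1: (8,1.5)→(14.5,0)  cross = 8·0 − 14.5·1.5 = -21.7500; (r_i+r_j)·cross = 22.5·-21.7500 = -489.3750
edge 2: (14.5,0)→(16.5,19)  cross = 14.5·19 − 16.5·0 = 275.5000; (r_i+r_j)·cross = 31·275.5000 = 8540.5000
edge 3: (16.5,19)→(13.5,31)  cross = 16.5·31 − 13.5·19 = 255.0000; (r_i+r_j)·cross = 30·255.0000 = 7650.0000
edge 4: (13.5,31)→(9,30.5)  cross = 13.5·30.5 − 9·31 = 132.7500; (r_i+r_j)·cross = 22.5·132.7500 = 2986.8750
edge 5: (9,30.5)→(5,3.5)  cross = 9·3.5 − 5·30.5 = -121.0000; (r_i+r_j)·cross = 14·-121.0000 = -1694.0000
Σcross = 500.0000 → A = |Σcross|/2 = 250.0000 mm²
Σ(r_i+r_j)·cross = 16727.5000 → first moment M = |Σ|/6 = 2787.9167
R_c = M/A = 2787.9167/250.0000 = 11.1517 mm
θ = 82° = 1.431170 rad
V = θ·R_c·A = 1.431170·11.1517·250.0000 = 3989.983 mm³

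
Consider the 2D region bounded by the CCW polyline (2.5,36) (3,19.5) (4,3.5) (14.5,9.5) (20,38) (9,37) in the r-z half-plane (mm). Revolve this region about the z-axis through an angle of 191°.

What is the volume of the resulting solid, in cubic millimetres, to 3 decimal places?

Volume = 14236.882 mm³

Profile (r,z), 6 vertices: (2.5,36) (3,19.5) (4,3.5) (14.5,9.5) (20,38) (9,37)
edge 0: (2.5,36)→(3,19.5)  cross = 2.5·19.5 − 3·36 = -59.2500; (r_i+r_j)·cross = 5.5·-59.2500 = -325.8750
edge 1: (3,19.5)→(4,3.5)  cross = 3·3.5 − 4·19.5 = -67.5000; (r_i+r_j)·cross = 7·-67.5000 = -472.5000
edge 2: (4,3.5)→(14.5,9.5)  cross = 4·9.5 − 14.5·3.5 = -12.7500; (r_i+r_j)·cross = 18.5·-12.7500 = -235.8750
edge 3: (14.5,9.5)→(20,38)  cross = 14.5·38 − 20·9.5 = 361.0000; (r_i+r_j)·cross = 34.5·361.0000 = 12454.5000
edge 4: (20,38)→(9,37)  cross = 20·37 − 9·38 = 398.0000; (r_i+r_j)·cross = 29·398.0000 = 11542.0000
edge 5: (9,37)→(2.5,36)  cross = 9·36 − 2.5·37 = 231.5000; (r_i+r_j)·cross = 11.5·231.5000 = 2662.2500
Σcross = 851.0000 → A = |Σcross|/2 = 425.5000 mm²
Σ(r_i+r_j)·cross = 25624.5000 → first moment M = |Σ|/6 = 4270.7500
R_c = M/A = 4270.7500/425.5000 = 10.0370 mm
θ = 191° = 3.333579 rad
V = θ·R_c·A = 3.333579·10.0370·425.5000 = 14236.882 mm³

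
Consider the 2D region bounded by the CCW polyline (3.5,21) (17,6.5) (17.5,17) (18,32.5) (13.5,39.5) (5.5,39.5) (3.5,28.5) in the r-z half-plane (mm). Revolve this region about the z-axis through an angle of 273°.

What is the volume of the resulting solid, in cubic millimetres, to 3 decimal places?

Volume = 18331.776 mm³

Profile (r,z), 7 vertices: (3.5,21) (17,6.5) (17.5,17) (18,32.5) (13.5,39.5) (5.5,39.5) (3.5,28.5)
edge 0: (3.5,21)→(17,6.5)  cross = 3.5·6.5 − 17·21 = -334.2500; (r_i+r_j)·cross = 20.5·-334.2500 = -6852.1250
edge 1: (17,6.5)→(17.5,17)  cross = 17·17 − 17.5·6.5 = 175.2500; (r_i+r_j)·cross = 34.5·175.2500 = 6046.1250
edge 2: (17.5,17)→(18,32.5)  cross = 17.5·32.5 − 18·17 = 262.7500; (r_i+r_j)·cross = 35.5·262.7500 = 9327.6250
edge 3: (18,32.5)→(13.5,39.5)  cross = 18·39.5 − 13.5·32.5 = 272.2500; (r_i+r_j)·cross = 31.5·272.2500 = 8575.8750
edge 4: (13.5,39.5)→(5.5,39.5)  cross = 13.5·39.5 − 5.5·39.5 = 316.0000; (r_i+r_j)·cross = 19·316.0000 = 6004.0000
edge 5: (5.5,39.5)→(3.5,28.5)  cross = 5.5·28.5 − 3.5·39.5 = 18.5000; (r_i+r_j)·cross = 9·18.5000 = 166.5000
edge 6: (3.5,28.5)→(3.5,21)  cross = 3.5·21 − 3.5·28.5 = -26.2500; (r_i+r_j)·cross = 7·-26.2500 = -183.7500
Σcross = 684.2500 → A = |Σcross|/2 = 342.1250 mm²
Σ(r_i+r_j)·cross = 23084.2500 → first moment M = |Σ|/6 = 3847.3750
R_c = M/A = 3847.3750/342.1250 = 11.2455 mm
θ = 273° = 4.764749 rad
V = θ·R_c·A = 4.764749·11.2455·342.1250 = 18331.776 mm³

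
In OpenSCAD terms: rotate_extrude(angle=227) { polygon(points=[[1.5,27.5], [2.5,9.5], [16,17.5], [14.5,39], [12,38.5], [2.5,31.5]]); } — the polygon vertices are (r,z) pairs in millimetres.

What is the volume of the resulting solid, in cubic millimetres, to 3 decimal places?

Profile (r,z), 6 vertices: (1.5,27.5) (2.5,9.5) (16,17.5) (14.5,39) (12,38.5) (2.5,31.5)
edge 0: (1.5,27.5)→(2.5,9.5)  cross = 1.5·9.5 − 2.5·27.5 = -54.5000; (r_i+r_j)·cross = 4·-54.5000 = -218.0000
edge 1: (2.5,9.5)→(16,17.5)  cross = 2.5·17.5 − 16·9.5 = -108.2500; (r_i+r_j)·cross = 18.5·-108.2500 = -2002.6250
edge 2: (16,17.5)→(14.5,39)  cross = 16·39 − 14.5·17.5 = 370.2500; (r_i+r_j)·cross = 30.5·370.2500 = 11292.6250
edge 3: (14.5,39)→(12,38.5)  cross = 14.5·38.5 − 12·39 = 90.2500; (r_i+r_j)·cross = 26.5·90.2500 = 2391.6250
edge 4: (12,38.5)→(2.5,31.5)  cross = 12·31.5 − 2.5·38.5 = 281.7500; (r_i+r_j)·cross = 14.5·281.7500 = 4085.3750
edge 5: (2.5,31.5)→(1.5,27.5)  cross = 2.5·27.5 − 1.5·31.5 = 21.5000; (r_i+r_j)·cross = 4·21.5000 = 86.0000
Σcross = 601.0000 → A = |Σcross|/2 = 300.5000 mm²
Σ(r_i+r_j)·cross = 15635.0000 → first moment M = |Σ|/6 = 2605.8333
R_c = M/A = 2605.8333/300.5000 = 8.6717 mm
θ = 227° = 3.961897 rad
V = θ·R_c·A = 3.961897·8.6717·300.5000 = 10324.044 mm³

Volume = 10324.044 mm³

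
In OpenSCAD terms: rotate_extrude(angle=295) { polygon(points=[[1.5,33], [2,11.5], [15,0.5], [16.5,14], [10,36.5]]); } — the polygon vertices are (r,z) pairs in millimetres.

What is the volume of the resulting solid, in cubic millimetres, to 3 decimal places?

Volume = 16033.118 mm³

Profile (r,z), 5 vertices: (1.5,33) (2,11.5) (15,0.5) (16.5,14) (10,36.5)
edge 0: (1.5,33)→(2,11.5)  cross = 1.5·11.5 − 2·33 = -48.7500; (r_i+r_j)·cross = 3.5·-48.7500 = -170.6250
edge 1: (2,11.5)→(15,0.5)  cross = 2·0.5 − 15·11.5 = -171.5000; (r_i+r_j)·cross = 17·-171.5000 = -2915.5000
edge 2: (15,0.5)→(16.5,14)  cross = 15·14 − 16.5·0.5 = 201.7500; (r_i+r_j)·cross = 31.5·201.7500 = 6355.1250
edge 3: (16.5,14)→(10,36.5)  cross = 16.5·36.5 − 10·14 = 462.2500; (r_i+r_j)·cross = 26.5·462.2500 = 12249.6250
edge 4: (10,36.5)→(1.5,33)  cross = 10·33 − 1.5·36.5 = 275.2500; (r_i+r_j)·cross = 11.5·275.2500 = 3165.3750
Σcross = 719.0000 → A = |Σcross|/2 = 359.5000 mm²
Σ(r_i+r_j)·cross = 18684.0000 → first moment M = |Σ|/6 = 3114.0000
R_c = M/A = 3114.0000/359.5000 = 8.6620 mm
θ = 295° = 5.148721 rad
V = θ·R_c·A = 5.148721·8.6620·359.5000 = 16033.118 mm³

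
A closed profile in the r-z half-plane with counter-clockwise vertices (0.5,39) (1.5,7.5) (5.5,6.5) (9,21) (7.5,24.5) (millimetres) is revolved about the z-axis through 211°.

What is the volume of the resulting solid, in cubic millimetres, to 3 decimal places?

Profile (r,z), 5 vertices: (0.5,39) (1.5,7.5) (5.5,6.5) (9,21) (7.5,24.5)
edge 0: (0.5,39)→(1.5,7.5)  cross = 0.5·7.5 − 1.5·39 = -54.7500; (r_i+r_j)·cross = 2·-54.7500 = -109.5000
edge 1: (1.5,7.5)→(5.5,6.5)  cross = 1.5·6.5 − 5.5·7.5 = -31.5000; (r_i+r_j)·cross = 7·-31.5000 = -220.5000
edge 2: (5.5,6.5)→(9,21)  cross = 5.5·21 − 9·6.5 = 57.0000; (r_i+r_j)·cross = 14.5·57.0000 = 826.5000
edge 3: (9,21)→(7.5,24.5)  cross = 9·24.5 − 7.5·21 = 63.0000; (r_i+r_j)·cross = 16.5·63.0000 = 1039.5000
edge 4: (7.5,24.5)→(0.5,39)  cross = 7.5·39 − 0.5·24.5 = 280.2500; (r_i+r_j)·cross = 8·280.2500 = 2242.0000
Σcross = 314.0000 → A = |Σcross|/2 = 157.0000 mm²
Σ(r_i+r_j)·cross = 3778.0000 → first moment M = |Σ|/6 = 629.6667
R_c = M/A = 629.6667/157.0000 = 4.0106 mm
θ = 211° = 3.682645 rad
V = θ·R_c·A = 3.682645·4.0106·157.0000 = 2318.839 mm³

Volume = 2318.839 mm³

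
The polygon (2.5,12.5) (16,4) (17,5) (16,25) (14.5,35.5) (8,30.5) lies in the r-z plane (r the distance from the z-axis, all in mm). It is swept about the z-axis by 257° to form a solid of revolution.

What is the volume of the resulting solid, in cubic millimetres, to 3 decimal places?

Profile (r,z), 6 vertices: (2.5,12.5) (16,4) (17,5) (16,25) (14.5,35.5) (8,30.5)
edge 0: (2.5,12.5)→(16,4)  cross = 2.5·4 − 16·12.5 = -190.0000; (r_i+r_j)·cross = 18.5·-190.0000 = -3515.0000
edge 1: (16,4)→(17,5)  cross = 16·5 − 17·4 = 12.0000; (r_i+r_j)·cross = 33·12.0000 = 396.0000
edge 2: (17,5)→(16,25)  cross = 17·25 − 16·5 = 345.0000; (r_i+r_j)·cross = 33·345.0000 = 11385.0000
edge 3: (16,25)→(14.5,35.5)  cross = 16·35.5 − 14.5·25 = 205.5000; (r_i+r_j)·cross = 30.5·205.5000 = 6267.7500
edge 4: (14.5,35.5)→(8,30.5)  cross = 14.5·30.5 − 8·35.5 = 158.2500; (r_i+r_j)·cross = 22.5·158.2500 = 3560.6250
edge 5: (8,30.5)→(2.5,12.5)  cross = 8·12.5 − 2.5·30.5 = 23.7500; (r_i+r_j)·cross = 10.5·23.7500 = 249.3750
Σcross = 554.5000 → A = |Σcross|/2 = 277.2500 mm²
Σ(r_i+r_j)·cross = 18343.7500 → first moment M = |Σ|/6 = 3057.2917
R_c = M/A = 3057.2917/277.2500 = 11.0272 mm
θ = 257° = 4.485496 rad
V = θ·R_c·A = 4.485496·11.0272·277.2500 = 13713.470 mm³

Volume = 13713.470 mm³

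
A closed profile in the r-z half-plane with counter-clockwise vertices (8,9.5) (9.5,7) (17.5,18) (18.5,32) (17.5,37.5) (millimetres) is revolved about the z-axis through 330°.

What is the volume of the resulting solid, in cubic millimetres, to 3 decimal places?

Profile (r,z), 5 vertices: (8,9.5) (9.5,7) (17.5,18) (18.5,32) (17.5,37.5)
edge 0: (8,9.5)→(9.5,7)  cross = 8·7 − 9.5·9.5 = -34.2500; (r_i+r_j)·cross = 17.5·-34.2500 = -599.3750
edge 1: (9.5,7)→(17.5,18)  cross = 9.5·18 − 17.5·7 = 48.5000; (r_i+r_j)·cross = 27·48.5000 = 1309.5000
edge 2: (17.5,18)→(18.5,32)  cross = 17.5·32 − 18.5·18 = 227.0000; (r_i+r_j)·cross = 36·227.0000 = 8172.0000
edge 3: (18.5,32)→(17.5,37.5)  cross = 18.5·37.5 − 17.5·32 = 133.7500; (r_i+r_j)·cross = 36·133.7500 = 4815.0000
edge 4: (17.5,37.5)→(8,9.5)  cross = 17.5·9.5 − 8·37.5 = -133.7500; (r_i+r_j)·cross = 25.5·-133.7500 = -3410.6250
Σcross = 241.2500 → A = |Σcross|/2 = 120.6250 mm²
Σ(r_i+r_j)·cross = 10286.5000 → first moment M = |Σ|/6 = 1714.4167
R_c = M/A = 1714.4167/120.6250 = 14.2128 mm
θ = 330° = 5.759587 rad
V = θ·R_c·A = 5.759587·14.2128·120.6250 = 9874.331 mm³

Volume = 9874.331 mm³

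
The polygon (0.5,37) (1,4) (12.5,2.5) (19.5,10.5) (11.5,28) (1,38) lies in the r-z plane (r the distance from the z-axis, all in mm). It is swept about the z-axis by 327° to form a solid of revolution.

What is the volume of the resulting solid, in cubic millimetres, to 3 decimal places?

Volume = 19279.487 mm³

Profile (r,z), 6 vertices: (0.5,37) (1,4) (12.5,2.5) (19.5,10.5) (11.5,28) (1,38)
edge 0: (0.5,37)→(1,4)  cross = 0.5·4 − 1·37 = -35.0000; (r_i+r_j)·cross = 1.5·-35.0000 = -52.5000
edge 1: (1,4)→(12.5,2.5)  cross = 1·2.5 − 12.5·4 = -47.5000; (r_i+r_j)·cross = 13.5·-47.5000 = -641.2500
edge 2: (12.5,2.5)→(19.5,10.5)  cross = 12.5·10.5 − 19.5·2.5 = 82.5000; (r_i+r_j)·cross = 32·82.5000 = 2640.0000
edge 3: (19.5,10.5)→(11.5,28)  cross = 19.5·28 − 11.5·10.5 = 425.2500; (r_i+r_j)·cross = 31·425.2500 = 13182.7500
edge 4: (11.5,28)→(1,38)  cross = 11.5·38 − 1·28 = 409.0000; (r_i+r_j)·cross = 12.5·409.0000 = 5112.5000
edge 5: (1,38)→(0.5,37)  cross = 1·37 − 0.5·38 = 18.0000; (r_i+r_j)·cross = 1.5·18.0000 = 27.0000
Σcross = 852.2500 → A = |Σcross|/2 = 426.1250 mm²
Σ(r_i+r_j)·cross = 20268.5000 → first moment M = |Σ|/6 = 3378.0833
R_c = M/A = 3378.0833/426.1250 = 7.9274 mm
θ = 327° = 5.707227 rad
V = θ·R_c·A = 5.707227·7.9274·426.1250 = 19279.487 mm³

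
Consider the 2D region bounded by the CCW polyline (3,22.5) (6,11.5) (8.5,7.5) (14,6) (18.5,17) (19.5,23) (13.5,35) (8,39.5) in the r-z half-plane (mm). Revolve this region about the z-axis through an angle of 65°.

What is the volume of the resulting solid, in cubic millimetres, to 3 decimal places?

Profile (r,z), 8 vertices: (3,22.5) (6,11.5) (8.5,7.5) (14,6) (18.5,17) (19.5,23) (13.5,35) (8,39.5)
edge 0: (3,22.5)→(6,11.5)  cross = 3·11.5 − 6·22.5 = -100.5000; (r_i+r_j)·cross = 9·-100.5000 = -904.5000
edge 1: (6,11.5)→(8.5,7.5)  cross = 6·7.5 − 8.5·11.5 = -52.7500; (r_i+r_j)·cross = 14.5·-52.7500 = -764.8750
edge 2: (8.5,7.5)→(14,6)  cross = 8.5·6 − 14·7.5 = -54.0000; (r_i+r_j)·cross = 22.5·-54.0000 = -1215.0000
edge 3: (14,6)→(18.5,17)  cross = 14·17 − 18.5·6 = 127.0000; (r_i+r_j)·cross = 32.5·127.0000 = 4127.5000
edge 4: (18.5,17)→(19.5,23)  cross = 18.5·23 − 19.5·17 = 94.0000; (r_i+r_j)·cross = 38·94.0000 = 3572.0000
edge 5: (19.5,23)→(13.5,35)  cross = 19.5·35 − 13.5·23 = 372.0000; (r_i+r_j)·cross = 33·372.0000 = 12276.0000
edge 6: (13.5,35)→(8,39.5)  cross = 13.5·39.5 − 8·35 = 253.2500; (r_i+r_j)·cross = 21.5·253.2500 = 5444.8750
edge 7: (8,39.5)→(3,22.5)  cross = 8·22.5 − 3·39.5 = 61.5000; (r_i+r_j)·cross = 11·61.5000 = 676.5000
Σcross = 700.5000 → A = |Σcross|/2 = 350.2500 mm²
Σ(r_i+r_j)·cross = 23212.5000 → first moment M = |Σ|/6 = 3868.7500
R_c = M/A = 3868.7500/350.2500 = 11.0457 mm
θ = 65° = 1.134464 rad
V = θ·R_c·A = 1.134464·11.0457·350.2500 = 4388.958 mm³

Volume = 4388.958 mm³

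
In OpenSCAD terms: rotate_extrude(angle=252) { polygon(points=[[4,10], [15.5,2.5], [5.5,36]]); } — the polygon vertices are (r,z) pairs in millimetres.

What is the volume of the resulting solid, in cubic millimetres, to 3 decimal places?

Profile (r,z), 3 vertices: (4,10) (15.5,2.5) (5.5,36)
edge 0: (4,10)→(15.5,2.5)  cross = 4·2.5 − 15.5·10 = -145.0000; (r_i+r_j)·cross = 19.5·-145.0000 = -2827.5000
edge 1: (15.5,2.5)→(5.5,36)  cross = 15.5·36 − 5.5·2.5 = 544.2500; (r_i+r_j)·cross = 21·544.2500 = 11429.2500
edge 2: (5.5,36)→(4,10)  cross = 5.5·10 − 4·36 = -89.0000; (r_i+r_j)·cross = 9.5·-89.0000 = -845.5000
Σcross = 310.2500 → A = |Σcross|/2 = 155.1250 mm²
Σ(r_i+r_j)·cross = 7756.2500 → first moment M = |Σ|/6 = 1292.7083
R_c = M/A = 1292.7083/155.1250 = 8.3333 mm
θ = 252° = 4.398230 rad
V = θ·R_c·A = 4.398230·8.3333·155.1250 = 5685.628 mm³

Volume = 5685.628 mm³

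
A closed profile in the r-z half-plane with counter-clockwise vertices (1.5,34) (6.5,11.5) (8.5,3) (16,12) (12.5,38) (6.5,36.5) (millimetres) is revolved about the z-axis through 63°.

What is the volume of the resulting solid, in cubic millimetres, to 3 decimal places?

Volume = 3093.055 mm³

Profile (r,z), 6 vertices: (1.5,34) (6.5,11.5) (8.5,3) (16,12) (12.5,38) (6.5,36.5)
edge 0: (1.5,34)→(6.5,11.5)  cross = 1.5·11.5 − 6.5·34 = -203.7500; (r_i+r_j)·cross = 8·-203.7500 = -1630.0000
edge 1: (6.5,11.5)→(8.5,3)  cross = 6.5·3 − 8.5·11.5 = -78.2500; (r_i+r_j)·cross = 15·-78.2500 = -1173.7500
edge 2: (8.5,3)→(16,12)  cross = 8.5·12 − 16·3 = 54.0000; (r_i+r_j)·cross = 24.5·54.0000 = 1323.0000
edge 3: (16,12)→(12.5,38)  cross = 16·38 − 12.5·12 = 458.0000; (r_i+r_j)·cross = 28.5·458.0000 = 13053.0000
edge 4: (12.5,38)→(6.5,36.5)  cross = 12.5·36.5 − 6.5·38 = 209.2500; (r_i+r_j)·cross = 19·209.2500 = 3975.7500
edge 5: (6.5,36.5)→(1.5,34)  cross = 6.5·34 − 1.5·36.5 = 166.2500; (r_i+r_j)·cross = 8·166.2500 = 1330.0000
Σcross = 605.5000 → A = |Σcross|/2 = 302.7500 mm²
Σ(r_i+r_j)·cross = 16878.0000 → first moment M = |Σ|/6 = 2813.0000
R_c = M/A = 2813.0000/302.7500 = 9.2915 mm
θ = 63° = 1.099557 rad
V = θ·R_c·A = 1.099557·9.2915·302.7500 = 3093.055 mm³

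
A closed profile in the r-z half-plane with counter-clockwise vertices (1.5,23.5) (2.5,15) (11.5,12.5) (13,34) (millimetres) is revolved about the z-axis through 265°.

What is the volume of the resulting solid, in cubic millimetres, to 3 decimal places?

Volume = 5523.938 mm³

Profile (r,z), 4 vertices: (1.5,23.5) (2.5,15) (11.5,12.5) (13,34)
edge 0: (1.5,23.5)→(2.5,15)  cross = 1.5·15 − 2.5·23.5 = -36.2500; (r_i+r_j)·cross = 4·-36.2500 = -145.0000
edge 1: (2.5,15)→(11.5,12.5)  cross = 2.5·12.5 − 11.5·15 = -141.2500; (r_i+r_j)·cross = 14·-141.2500 = -1977.5000
edge 2: (11.5,12.5)→(13,34)  cross = 11.5·34 − 13·12.5 = 228.5000; (r_i+r_j)·cross = 24.5·228.5000 = 5598.2500
edge 3: (13,34)→(1.5,23.5)  cross = 13·23.5 − 1.5·34 = 254.5000; (r_i+r_j)·cross = 14.5·254.5000 = 3690.2500
Σcross = 305.5000 → A = |Σcross|/2 = 152.7500 mm²
Σ(r_i+r_j)·cross = 7166.0000 → first moment M = |Σ|/6 = 1194.3333
R_c = M/A = 1194.3333/152.7500 = 7.8189 mm
θ = 265° = 4.625123 rad
V = θ·R_c·A = 4.625123·7.8189·152.7500 = 5523.938 mm³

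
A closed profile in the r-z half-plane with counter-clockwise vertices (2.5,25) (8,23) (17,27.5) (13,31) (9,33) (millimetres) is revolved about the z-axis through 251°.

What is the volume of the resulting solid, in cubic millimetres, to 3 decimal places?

Profile (r,z), 5 vertices: (2.5,25) (8,23) (17,27.5) (13,31) (9,33)
edge 0: (2.5,25)→(8,23)  cross = 2.5·23 − 8·25 = -142.5000; (r_i+r_j)·cross = 10.5·-142.5000 = -1496.2500
edge 1: (8,23)→(17,27.5)  cross = 8·27.5 − 17·23 = -171.0000; (r_i+r_j)·cross = 25·-171.0000 = -4275.0000
edge 2: (17,27.5)→(13,31)  cross = 17·31 − 13·27.5 = 169.5000; (r_i+r_j)·cross = 30·169.5000 = 5085.0000
edge 3: (13,31)→(9,33)  cross = 13·33 − 9·31 = 150.0000; (r_i+r_j)·cross = 22·150.0000 = 3300.0000
edge 4: (9,33)→(2.5,25)  cross = 9·25 − 2.5·33 = 142.5000; (r_i+r_j)·cross = 11.5·142.5000 = 1638.7500
Σcross = 148.5000 → A = |Σcross|/2 = 74.2500 mm²
Σ(r_i+r_j)·cross = 4252.5000 → first moment M = |Σ|/6 = 708.7500
R_c = M/A = 708.7500/74.2500 = 9.5455 mm
θ = 251° = 4.380776 rad
V = θ·R_c·A = 4.380776·9.5455·74.2500 = 3104.875 mm³

Volume = 3104.875 mm³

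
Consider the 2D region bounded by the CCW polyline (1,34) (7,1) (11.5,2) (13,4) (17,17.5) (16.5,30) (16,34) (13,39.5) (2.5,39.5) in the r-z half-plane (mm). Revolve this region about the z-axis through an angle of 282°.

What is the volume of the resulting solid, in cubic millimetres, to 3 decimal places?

Profile (r,z), 9 vertices: (1,34) (7,1) (11.5,2) (13,4) (17,17.5) (16.5,30) (16,34) (13,39.5) (2.5,39.5)
edge 0: (1,34)→(7,1)  cross = 1·1 − 7·34 = -237.0000; (r_i+r_j)·cross = 8·-237.0000 = -1896.0000
edge 1: (7,1)→(11.5,2)  cross = 7·2 − 11.5·1 = 2.5000; (r_i+r_j)·cross = 18.5·2.5000 = 46.2500
edge 2: (11.5,2)→(13,4)  cross = 11.5·4 − 13·2 = 20.0000; (r_i+r_j)·cross = 24.5·20.0000 = 490.0000
edge 3: (13,4)→(17,17.5)  cross = 13·17.5 − 17·4 = 159.5000; (r_i+r_j)·cross = 30·159.5000 = 4785.0000
edge 4: (17,17.5)→(16.5,30)  cross = 17·30 − 16.5·17.5 = 221.2500; (r_i+r_j)·cross = 33.5·221.2500 = 7411.8750
edge 5: (16.5,30)→(16,34)  cross = 16.5·34 − 16·30 = 81.0000; (r_i+r_j)·cross = 32.5·81.0000 = 2632.5000
edge 6: (16,34)→(13,39.5)  cross = 16·39.5 − 13·34 = 190.0000; (r_i+r_j)·cross = 29·190.0000 = 5510.0000
edge 7: (13,39.5)→(2.5,39.5)  cross = 13·39.5 − 2.5·39.5 = 414.7500; (r_i+r_j)·cross = 15.5·414.7500 = 6428.6250
edge 8: (2.5,39.5)→(1,34)  cross = 2.5·34 − 1·39.5 = 45.5000; (r_i+r_j)·cross = 3.5·45.5000 = 159.2500
Σcross = 897.5000 → A = |Σcross|/2 = 448.7500 mm²
Σ(r_i+r_j)·cross = 25567.5000 → first moment M = |Σ|/6 = 4261.2500
R_c = M/A = 4261.2500/448.7500 = 9.4958 mm
θ = 282° = 4.921828 rad
V = θ·R_c·A = 4.921828·9.4958·448.7500 = 20973.142 mm³

Volume = 20973.142 mm³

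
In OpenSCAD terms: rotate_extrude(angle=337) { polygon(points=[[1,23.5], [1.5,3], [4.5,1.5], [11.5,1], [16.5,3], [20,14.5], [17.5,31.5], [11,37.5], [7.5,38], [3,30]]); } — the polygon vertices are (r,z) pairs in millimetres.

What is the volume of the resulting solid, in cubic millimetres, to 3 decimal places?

Profile (r,z), 10 vertices: (1,23.5) (1.5,3) (4.5,1.5) (11.5,1) (16.5,3) (20,14.5) (17.5,31.5) (11,37.5) (7.5,38) (3,30)
edge 0: (1,23.5)→(1.5,3)  cross = 1·3 − 1.5·23.5 = -32.2500; (r_i+r_j)·cross = 2.5·-32.2500 = -80.6250
edge 1: (1.5,3)→(4.5,1.5)  cross = 1.5·1.5 − 4.5·3 = -11.2500; (r_i+r_j)·cross = 6·-11.2500 = -67.5000
edge 2: (4.5,1.5)→(11.5,1)  cross = 4.5·1 − 11.5·1.5 = -12.7500; (r_i+r_j)·cross = 16·-12.7500 = -204.0000
edge 3: (11.5,1)→(16.5,3)  cross = 11.5·3 − 16.5·1 = 18.0000; (r_i+r_j)·cross = 28·18.0000 = 504.0000
edge 4: (16.5,3)→(20,14.5)  cross = 16.5·14.5 − 20·3 = 179.2500; (r_i+r_j)·cross = 36.5·179.2500 = 6542.6250
edge 5: (20,14.5)→(17.5,31.5)  cross = 20·31.5 − 17.5·14.5 = 376.2500; (r_i+r_j)·cross = 37.5·376.2500 = 14109.3750
edge 6: (17.5,31.5)→(11,37.5)  cross = 17.5·37.5 − 11·31.5 = 309.7500; (r_i+r_j)·cross = 28.5·309.7500 = 8827.8750
edge 7: (11,37.5)→(7.5,38)  cross = 11·38 − 7.5·37.5 = 136.7500; (r_i+r_j)·cross = 18.5·136.7500 = 2529.8750
edge 8: (7.5,38)→(3,30)  cross = 7.5·30 − 3·38 = 111.0000; (r_i+r_j)·cross = 10.5·111.0000 = 1165.5000
edge 9: (3,30)→(1,23.5)  cross = 3·23.5 − 1·30 = 40.5000; (r_i+r_j)·cross = 4·40.5000 = 162.0000
Σcross = 1115.2500 → A = |Σcross|/2 = 557.6250 mm²
Σ(r_i+r_j)·cross = 33489.1250 → first moment M = |Σ|/6 = 5581.5208
R_c = M/A = 5581.5208/557.6250 = 10.0095 mm
θ = 337° = 5.881760 rad
V = θ·R_c·A = 5.881760·10.0095·557.6250 = 32829.164 mm³

Volume = 32829.164 mm³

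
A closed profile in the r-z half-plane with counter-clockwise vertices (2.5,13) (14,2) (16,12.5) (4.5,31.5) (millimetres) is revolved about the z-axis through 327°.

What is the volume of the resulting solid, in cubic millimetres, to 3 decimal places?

Volume = 9898.828 mm³

Profile (r,z), 4 vertices: (2.5,13) (14,2) (16,12.5) (4.5,31.5)
edge 0: (2.5,13)→(14,2)  cross = 2.5·2 − 14·13 = -177.0000; (r_i+r_j)·cross = 16.5·-177.0000 = -2920.5000
edge 1: (14,2)→(16,12.5)  cross = 14·12.5 − 16·2 = 143.0000; (r_i+r_j)·cross = 30·143.0000 = 4290.0000
edge 2: (16,12.5)→(4.5,31.5)  cross = 16·31.5 − 4.5·12.5 = 447.7500; (r_i+r_j)·cross = 20.5·447.7500 = 9178.8750
edge 3: (4.5,31.5)→(2.5,13)  cross = 4.5·13 − 2.5·31.5 = -20.2500; (r_i+r_j)·cross = 7·-20.2500 = -141.7500
Σcross = 393.5000 → A = |Σcross|/2 = 196.7500 mm²
Σ(r_i+r_j)·cross = 10406.6250 → first moment M = |Σ|/6 = 1734.4375
R_c = M/A = 1734.4375/196.7500 = 8.8154 mm
θ = 327° = 5.707227 rad
V = θ·R_c·A = 5.707227·8.8154·196.7500 = 9898.828 mm³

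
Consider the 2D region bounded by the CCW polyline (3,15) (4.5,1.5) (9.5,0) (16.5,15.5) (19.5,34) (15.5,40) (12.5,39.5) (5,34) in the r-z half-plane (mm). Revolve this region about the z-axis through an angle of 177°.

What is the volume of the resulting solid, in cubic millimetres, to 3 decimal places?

Volume = 14537.286 mm³

Profile (r,z), 8 vertices: (3,15) (4.5,1.5) (9.5,0) (16.5,15.5) (19.5,34) (15.5,40) (12.5,39.5) (5,34)
edge 0: (3,15)→(4.5,1.5)  cross = 3·1.5 − 4.5·15 = -63.0000; (r_i+r_j)·cross = 7.5·-63.0000 = -472.5000
edge 1: (4.5,1.5)→(9.5,0)  cross = 4.5·0 − 9.5·1.5 = -14.2500; (r_i+r_j)·cross = 14·-14.2500 = -199.5000
edge 2: (9.5,0)→(16.5,15.5)  cross = 9.5·15.5 − 16.5·0 = 147.2500; (r_i+r_j)·cross = 26·147.2500 = 3828.5000
edge 3: (16.5,15.5)→(19.5,34)  cross = 16.5·34 − 19.5·15.5 = 258.7500; (r_i+r_j)·cross = 36·258.7500 = 9315.0000
edge 4: (19.5,34)→(15.5,40)  cross = 19.5·40 − 15.5·34 = 253.0000; (r_i+r_j)·cross = 35·253.0000 = 8855.0000
edge 5: (15.5,40)→(12.5,39.5)  cross = 15.5·39.5 − 12.5·40 = 112.2500; (r_i+r_j)·cross = 28·112.2500 = 3143.0000
edge 6: (12.5,39.5)→(5,34)  cross = 12.5·34 − 5·39.5 = 227.5000; (r_i+r_j)·cross = 17.5·227.5000 = 3981.2500
edge 7: (5,34)→(3,15)  cross = 5·15 − 3·34 = -27.0000; (r_i+r_j)·cross = 8·-27.0000 = -216.0000
Σcross = 894.5000 → A = |Σcross|/2 = 447.2500 mm²
Σ(r_i+r_j)·cross = 28234.7500 → first moment M = |Σ|/6 = 4705.7917
R_c = M/A = 4705.7917/447.2500 = 10.5216 mm
θ = 177° = 3.089233 rad
V = θ·R_c·A = 3.089233·10.5216·447.2500 = 14537.286 mm³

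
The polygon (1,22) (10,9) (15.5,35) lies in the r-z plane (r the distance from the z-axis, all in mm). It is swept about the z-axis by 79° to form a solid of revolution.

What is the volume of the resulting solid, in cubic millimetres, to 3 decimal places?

Volume = 1860.417 mm³

Profile (r,z), 3 vertices: (1,22) (10,9) (15.5,35)
edge 0: (1,22)→(10,9)  cross = 1·9 − 10·22 = -211.0000; (r_i+r_j)·cross = 11·-211.0000 = -2321.0000
edge 1: (10,9)→(15.5,35)  cross = 10·35 − 15.5·9 = 210.5000; (r_i+r_j)·cross = 25.5·210.5000 = 5367.7500
edge 2: (15.5,35)→(1,22)  cross = 15.5·22 − 1·35 = 306.0000; (r_i+r_j)·cross = 16.5·306.0000 = 5049.0000
Σcross = 305.5000 → A = |Σcross|/2 = 152.7500 mm²
Σ(r_i+r_j)·cross = 8095.7500 → first moment M = |Σ|/6 = 1349.2917
R_c = M/A = 1349.2917/152.7500 = 8.8333 mm
θ = 79° = 1.378810 rad
V = θ·R_c·A = 1.378810·8.8333·152.7500 = 1860.417 mm³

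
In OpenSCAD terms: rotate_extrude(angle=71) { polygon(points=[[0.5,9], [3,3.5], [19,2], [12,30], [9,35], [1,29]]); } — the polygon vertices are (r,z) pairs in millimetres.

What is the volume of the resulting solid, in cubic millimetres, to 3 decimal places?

Volume = 4318.220 mm³

Profile (r,z), 6 vertices: (0.5,9) (3,3.5) (19,2) (12,30) (9,35) (1,29)
edge 0: (0.5,9)→(3,3.5)  cross = 0.5·3.5 − 3·9 = -25.2500; (r_i+r_j)·cross = 3.5·-25.2500 = -88.3750
edge 1: (3,3.5)→(19,2)  cross = 3·2 − 19·3.5 = -60.5000; (r_i+r_j)·cross = 22·-60.5000 = -1331.0000
edge 2: (19,2)→(12,30)  cross = 19·30 − 12·2 = 546.0000; (r_i+r_j)·cross = 31·546.0000 = 16926.0000
edge 3: (12,30)→(9,35)  cross = 12·35 − 9·30 = 150.0000; (r_i+r_j)·cross = 21·150.0000 = 3150.0000
edge 4: (9,35)→(1,29)  cross = 9·29 − 1·35 = 226.0000; (r_i+r_j)·cross = 10·226.0000 = 2260.0000
edge 5: (1,29)→(0.5,9)  cross = 1·9 − 0.5·29 = -5.5000; (r_i+r_j)·cross = 1.5·-5.5000 = -8.2500
Σcross = 830.7500 → A = |Σcross|/2 = 415.3750 mm²
Σ(r_i+r_j)·cross = 20908.3750 → first moment M = |Σ|/6 = 3484.7292
R_c = M/A = 3484.7292/415.3750 = 8.3894 mm
θ = 71° = 1.239184 rad
V = θ·R_c·A = 1.239184·8.3894·415.3750 = 4318.220 mm³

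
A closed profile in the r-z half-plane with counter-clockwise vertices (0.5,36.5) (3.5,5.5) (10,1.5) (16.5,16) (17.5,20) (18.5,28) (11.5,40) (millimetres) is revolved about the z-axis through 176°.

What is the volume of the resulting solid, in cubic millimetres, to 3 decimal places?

Profile (r,z), 7 vertices: (0.5,36.5) (3.5,5.5) (10,1.5) (16.5,16) (17.5,20) (18.5,28) (11.5,40)
edge 0: (0.5,36.5)→(3.5,5.5)  cross = 0.5·5.5 − 3.5·36.5 = -125.0000; (r_i+r_j)·cross = 4·-125.0000 = -500.0000
edge 1: (3.5,5.5)→(10,1.5)  cross = 3.5·1.5 − 10·5.5 = -49.7500; (r_i+r_j)·cross = 13.5·-49.7500 = -671.6250
edge 2: (10,1.5)→(16.5,16)  cross = 10·16 − 16.5·1.5 = 135.2500; (r_i+r_j)·cross = 26.5·135.2500 = 3584.1250
edge 3: (16.5,16)→(17.5,20)  cross = 16.5·20 − 17.5·16 = 50.0000; (r_i+r_j)·cross = 34·50.0000 = 1700.0000
edge 4: (17.5,20)→(18.5,28)  cross = 17.5·28 − 18.5·20 = 120.0000; (r_i+r_j)·cross = 36·120.0000 = 4320.0000
edge 5: (18.5,28)→(11.5,40)  cross = 18.5·40 − 11.5·28 = 418.0000; (r_i+r_j)·cross = 30·418.0000 = 12540.0000
edge 6: (11.5,40)→(0.5,36.5)  cross = 11.5·36.5 − 0.5·40 = 399.7500; (r_i+r_j)·cross = 12·399.7500 = 4797.0000
Σcross = 948.2500 → A = |Σcross|/2 = 474.1250 mm²
Σ(r_i+r_j)·cross = 25769.5000 → first moment M = |Σ|/6 = 4294.9167
R_c = M/A = 4294.9167/474.1250 = 9.0586 mm
θ = 176° = 3.071779 rad
V = θ·R_c·A = 3.071779·9.0586·474.1250 = 13193.037 mm³

Volume = 13193.037 mm³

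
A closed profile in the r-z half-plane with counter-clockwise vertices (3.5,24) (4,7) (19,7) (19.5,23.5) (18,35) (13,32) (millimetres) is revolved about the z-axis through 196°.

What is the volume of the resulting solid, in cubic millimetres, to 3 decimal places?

Volume = 14690.250 mm³

Profile (r,z), 6 vertices: (3.5,24) (4,7) (19,7) (19.5,23.5) (18,35) (13,32)
edge 0: (3.5,24)→(4,7)  cross = 3.5·7 − 4·24 = -71.5000; (r_i+r_j)·cross = 7.5·-71.5000 = -536.2500
edge 1: (4,7)→(19,7)  cross = 4·7 − 19·7 = -105.0000; (r_i+r_j)·cross = 23·-105.0000 = -2415.0000
edge 2: (19,7)→(19.5,23.5)  cross = 19·23.5 − 19.5·7 = 310.0000; (r_i+r_j)·cross = 38.5·310.0000 = 11935.0000
edge 3: (19.5,23.5)→(18,35)  cross = 19.5·35 − 18·23.5 = 259.5000; (r_i+r_j)·cross = 37.5·259.5000 = 9731.2500
edge 4: (18,35)→(13,32)  cross = 18·32 − 13·35 = 121.0000; (r_i+r_j)·cross = 31·121.0000 = 3751.0000
edge 5: (13,32)→(3.5,24)  cross = 13·24 − 3.5·32 = 200.0000; (r_i+r_j)·cross = 16.5·200.0000 = 3300.0000
Σcross = 714.0000 → A = |Σcross|/2 = 357.0000 mm²
Σ(r_i+r_j)·cross = 25766.0000 → first moment M = |Σ|/6 = 4294.3333
R_c = M/A = 4294.3333/357.0000 = 12.0289 mm
θ = 196° = 3.420845 rad
V = θ·R_c·A = 3.420845·12.0289·357.0000 = 14690.250 mm³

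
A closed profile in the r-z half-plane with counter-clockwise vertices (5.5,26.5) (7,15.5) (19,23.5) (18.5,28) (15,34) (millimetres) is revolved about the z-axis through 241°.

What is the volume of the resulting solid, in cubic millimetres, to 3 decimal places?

Profile (r,z), 5 vertices: (5.5,26.5) (7,15.5) (19,23.5) (18.5,28) (15,34)
edge 0: (5.5,26.5)→(7,15.5)  cross = 5.5·15.5 − 7·26.5 = -100.2500; (r_i+r_j)·cross = 12.5·-100.2500 = -1253.1250
edge 1: (7,15.5)→(19,23.5)  cross = 7·23.5 − 19·15.5 = -130.0000; (r_i+r_j)·cross = 26·-130.0000 = -3380.0000
edge 2: (19,23.5)→(18.5,28)  cross = 19·28 − 18.5·23.5 = 97.2500; (r_i+r_j)·cross = 37.5·97.2500 = 3646.8750
edge 3: (18.5,28)→(15,34)  cross = 18.5·34 − 15·28 = 209.0000; (r_i+r_j)·cross = 33.5·209.0000 = 7001.5000
edge 4: (15,34)→(5.5,26.5)  cross = 15·26.5 − 5.5·34 = 210.5000; (r_i+r_j)·cross = 20.5·210.5000 = 4315.2500
Σcross = 286.5000 → A = |Σcross|/2 = 143.2500 mm²
Σ(r_i+r_j)·cross = 10330.5000 → first moment M = |Σ|/6 = 1721.7500
R_c = M/A = 1721.7500/143.2500 = 12.0192 mm
θ = 241° = 4.206243 rad
V = θ·R_c·A = 4.206243·12.0192·143.2500 = 7242.100 mm³

Volume = 7242.100 mm³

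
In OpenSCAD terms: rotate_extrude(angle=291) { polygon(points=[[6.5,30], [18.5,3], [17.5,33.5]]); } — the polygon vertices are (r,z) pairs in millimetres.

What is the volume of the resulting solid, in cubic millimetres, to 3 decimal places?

Volume = 12195.728 mm³

Profile (r,z), 3 vertices: (6.5,30) (18.5,3) (17.5,33.5)
edge 0: (6.5,30)→(18.5,3)  cross = 6.5·3 − 18.5·30 = -535.5000; (r_i+r_j)·cross = 25·-535.5000 = -13387.5000
edge 1: (18.5,3)→(17.5,33.5)  cross = 18.5·33.5 − 17.5·3 = 567.2500; (r_i+r_j)·cross = 36·567.2500 = 20421.0000
edge 2: (17.5,33.5)→(6.5,30)  cross = 17.5·30 − 6.5·33.5 = 307.2500; (r_i+r_j)·cross = 24·307.2500 = 7374.0000
Σcross = 339.0000 → A = |Σcross|/2 = 169.5000 mm²
Σ(r_i+r_j)·cross = 14407.5000 → first moment M = |Σ|/6 = 2401.2500
R_c = M/A = 2401.2500/169.5000 = 14.1667 mm
θ = 291° = 5.078908 rad
V = θ·R_c·A = 5.078908·14.1667·169.5000 = 12195.728 mm³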